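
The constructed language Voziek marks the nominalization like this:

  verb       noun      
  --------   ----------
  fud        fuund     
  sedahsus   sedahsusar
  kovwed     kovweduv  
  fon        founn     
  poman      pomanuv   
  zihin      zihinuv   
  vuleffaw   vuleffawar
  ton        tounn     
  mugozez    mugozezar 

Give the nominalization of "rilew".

rilewuv

fon and poman both end in -n yet inflect differently (founn, pomanuv), so the final letter is not what conditions the rule; the number of vowels is.
"rilew" has 2 vowels. The stems with 2 vowels (poman → pomanuv, kovwed → kovweduv, zihin → zihinuv) add -uv.
So rilew → rilewuv.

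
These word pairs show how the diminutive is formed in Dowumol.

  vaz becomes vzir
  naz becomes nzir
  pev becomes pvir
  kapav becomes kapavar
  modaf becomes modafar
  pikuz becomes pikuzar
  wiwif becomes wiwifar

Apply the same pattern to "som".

smir

"som" has 1 vowel. The stems with 1 vowel (vaz → vzir, naz → nzir, pev → pvir) delete the last vowel and add -ir.
The other pattern: stems with 2 vowels add -ar.
So som → smir.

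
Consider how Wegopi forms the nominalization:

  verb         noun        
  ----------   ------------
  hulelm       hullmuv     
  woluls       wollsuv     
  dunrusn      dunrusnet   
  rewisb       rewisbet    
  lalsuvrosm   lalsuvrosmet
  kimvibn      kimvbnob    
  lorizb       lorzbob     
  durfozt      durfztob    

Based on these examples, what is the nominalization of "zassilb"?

hulelm and lalsuvrosm both end in -m yet inflect differently (hullmuv, lalsuvrosmet), so the final letter is not what conditions the rule; the second-to-last letter is.
"zassilb" has second-to-last letter 'l'. The stems whose second-to-last letter is 'l' (hulelm → hullmuv, woluls → wollsuv) delete the last vowel and add -uv.
So zassilb → zasslbuv.

zasslbuv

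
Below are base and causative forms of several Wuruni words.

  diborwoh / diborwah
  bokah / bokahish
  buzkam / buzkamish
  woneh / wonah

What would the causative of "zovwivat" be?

zovwivatish

"zovwivat" has last vowel 'a'. The stems whose last vowel is 'a' (bokah → bokahish, buzkam → buzkamish) add -ish.
The other pattern: stems whose last vowel is 'e' or 'o' change the last vowel to 'a'.
So zovwivat → zovwivatish.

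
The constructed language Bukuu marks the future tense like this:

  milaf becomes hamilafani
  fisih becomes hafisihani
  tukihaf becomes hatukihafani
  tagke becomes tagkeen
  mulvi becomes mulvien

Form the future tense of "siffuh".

hasiffuhani

"siffuh" ends in a consonant. The stems ending in a consonant (tukihaf → hatukihafani, fisih → hafisihani, milaf → hamilafani) add ha- … -ani around the stem.
The other pattern: stems ending in a vowel add -en.
So siffuh → hasiffuhani.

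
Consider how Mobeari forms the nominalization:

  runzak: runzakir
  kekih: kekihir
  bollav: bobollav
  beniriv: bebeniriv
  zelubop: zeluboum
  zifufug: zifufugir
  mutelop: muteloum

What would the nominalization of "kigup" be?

bollav and runzak both have last vowel 'a' yet inflect differently (bobollav, runzakir), so the last vowel is not what conditions the rule; the final letter is.
"kigup" ends in -p. The stems ending in -p (mutelop → muteloum, zelubop → zeluboum) drop the final letter and add -um.
So kigup → kiguum.

kiguum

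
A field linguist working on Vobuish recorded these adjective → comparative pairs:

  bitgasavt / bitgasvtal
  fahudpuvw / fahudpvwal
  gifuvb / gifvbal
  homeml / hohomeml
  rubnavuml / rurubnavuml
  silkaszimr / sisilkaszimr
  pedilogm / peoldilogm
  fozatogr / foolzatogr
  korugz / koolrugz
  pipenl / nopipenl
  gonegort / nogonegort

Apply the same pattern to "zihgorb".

nozihgorb

silkaszimr and fozatogr both end in -r yet inflect differently (sisilkaszimr, foolzatogr), so the final letter is not what conditions the rule; the second-to-last letter is.
"zihgorb" has second-to-last letter 'r'. The one such stem in the data (gonegort → nogonegort) adds the prefix no-, so the same rule applies.
The other patterns: stems whose second-to-last letter is 'v' delete the last vowel and add -al; stems whose second-to-last letter is 'm' repeat the first consonant+vowel as a prefix; stems whose second-to-last letter is 'g' insert -ol- after the first vowel.
So zihgorb → nozihgorb.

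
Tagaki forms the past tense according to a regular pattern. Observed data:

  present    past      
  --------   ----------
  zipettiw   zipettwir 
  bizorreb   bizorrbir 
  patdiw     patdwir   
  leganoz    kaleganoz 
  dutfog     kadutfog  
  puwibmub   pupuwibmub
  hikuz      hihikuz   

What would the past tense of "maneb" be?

bizorreb and puwibmub both end in -b yet inflect differently (bizorrbir, pupuwibmub), so the final letter is not what conditions the rule; the last vowel is.
"maneb" has last vowel 'e'. The one such stem in the data (bizorreb → bizorrbir) deletes the last vowel and adds -ir (as do zipettiw, patdiw), so the same rule applies.
The other patterns: stems whose last vowel is 'o' add the prefix ka-; stems whose last vowel is 'u' repeat the first consonant+vowel as a prefix.
So maneb → manbir.

manbir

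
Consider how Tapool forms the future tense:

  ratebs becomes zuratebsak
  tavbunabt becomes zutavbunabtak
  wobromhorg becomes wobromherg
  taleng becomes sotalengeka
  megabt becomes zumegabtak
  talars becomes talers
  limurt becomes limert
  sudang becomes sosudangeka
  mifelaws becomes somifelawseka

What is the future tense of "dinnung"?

sodinnungeka

"dinnung" has second-to-last letter 'n'. The stems whose second-to-last letter is 'n' (taleng → sotalengeka, sudang → sosudangeka) add so- … -eka around the stem.
The other patterns: stems whose second-to-last letter is 'b' add zu- … -ak around the stem; stems whose second-to-last letter is 'r' change the last vowel to 'e'.
So dinnung → sodinnungeka.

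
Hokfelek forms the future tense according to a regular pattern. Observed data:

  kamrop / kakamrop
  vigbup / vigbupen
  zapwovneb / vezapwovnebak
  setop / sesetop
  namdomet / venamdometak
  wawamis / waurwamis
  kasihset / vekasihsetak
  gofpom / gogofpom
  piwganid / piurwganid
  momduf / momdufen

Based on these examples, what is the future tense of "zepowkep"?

setop and vigbup both end in -p yet inflect differently (sesetop, vigbupen), so the final letter is not what conditions the rule; the last vowel is.
"zepowkep" has last vowel 'e'. The stems whose last vowel is 'e' (zapwovneb → vezapwovnebak, kasihset → vekasihsetak, namdomet → venamdometak) add ve- … -ak around the stem.
The other patterns: stems whose last vowel is 'o' repeat the first consonant+vowel as a prefix; stems whose last vowel is 'u' add -en; stems whose last vowel is 'i' insert -ur- after the first vowel.
So zepowkep → vezepowkepak.

vezepowkepak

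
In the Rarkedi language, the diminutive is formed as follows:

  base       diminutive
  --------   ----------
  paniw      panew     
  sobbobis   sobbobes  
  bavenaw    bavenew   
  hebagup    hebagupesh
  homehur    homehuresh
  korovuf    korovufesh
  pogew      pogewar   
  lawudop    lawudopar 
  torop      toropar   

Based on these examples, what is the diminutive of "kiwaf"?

kiwef

paniw and pogew both end in -w yet inflect differently (panew, pogewar), so the final letter is not what conditions the rule; the last vowel is.
"kiwaf" has last vowel 'a'. The one such stem in the data (bavenaw → bavenew) changes the last vowel to 'e' (as do paniw, sobbobis), so the same rule applies.
So kiwaf → kiwef.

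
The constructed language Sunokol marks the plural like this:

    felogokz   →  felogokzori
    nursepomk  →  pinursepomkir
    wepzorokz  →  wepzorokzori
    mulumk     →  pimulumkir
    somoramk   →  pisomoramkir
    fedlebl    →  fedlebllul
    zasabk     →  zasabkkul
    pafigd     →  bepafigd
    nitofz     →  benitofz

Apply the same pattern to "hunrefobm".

hunrefobmmul

somoramk and zasabk both end in -k yet inflect differently (pisomoramkir, zasabkkul), so the final letter is not what conditions the rule; the second-to-last letter is.
"hunrefobm" has second-to-last letter 'b'. The stems whose second-to-last letter is 'b' (zasabk → zasabkkul, fedlebl → fedlebllul) double the final consonant and add -ul.
So hunrefobm → hunrefobmmul.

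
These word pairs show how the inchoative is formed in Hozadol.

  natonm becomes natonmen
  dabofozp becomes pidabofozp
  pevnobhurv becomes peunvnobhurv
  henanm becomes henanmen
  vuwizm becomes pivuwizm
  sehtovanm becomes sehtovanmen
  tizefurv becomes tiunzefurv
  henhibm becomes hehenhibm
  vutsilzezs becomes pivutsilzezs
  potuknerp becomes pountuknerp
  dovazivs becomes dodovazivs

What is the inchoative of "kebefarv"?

vuwizm and natonm both end in -m yet inflect differently (pivuwizm, natonmen), so the final letter is not what conditions the rule; the second-to-last letter is.
"kebefarv" has second-to-last letter 'r'. The stems whose second-to-last letter is 'r' (potuknerp → pountuknerp, tizefurv → tiunzefurv, pevnobhurv → peunvnobhurv) insert -un- after the first vowel.
So kebefarv → keunbefarv.

keunbefarv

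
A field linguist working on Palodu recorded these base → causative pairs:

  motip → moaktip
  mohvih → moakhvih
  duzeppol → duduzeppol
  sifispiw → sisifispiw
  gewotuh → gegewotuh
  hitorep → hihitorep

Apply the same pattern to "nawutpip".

mohvih and gewotuh both end in -h yet inflect differently (moakhvih, gegewotuh), so the final letter is not what conditions the rule; the number of vowels is.
"nawutpip" has 3 vowels. The stems with 3 vowels (duzeppol → duduzeppol, sifispiw → sisifispiw, gewotuh → gegewotuh) repeat the first consonant+vowel as a prefix.
The other pattern: stems with 2 vowels insert -ak- after the first vowel.
So nawutpip → nanawutpip.

nanawutpip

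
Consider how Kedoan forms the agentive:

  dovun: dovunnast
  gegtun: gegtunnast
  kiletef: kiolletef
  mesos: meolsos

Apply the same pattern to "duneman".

dovun and mesos both have 2 vowels yet inflect differently (dovunnast, meolsos), so the number of vowels is not what conditions the rule; the final letter is.
"duneman" ends in -n. The stems ending in -n (dovun → dovunnast, gegtun → gegtunnast) double the final consonant and add -ast.
The other pattern: stems ending in -f or -s insert -ol- after the first vowel.
So duneman → dunemannast.

dunemannast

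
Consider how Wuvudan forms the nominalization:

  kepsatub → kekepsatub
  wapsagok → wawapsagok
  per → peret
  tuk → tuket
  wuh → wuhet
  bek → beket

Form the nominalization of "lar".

"lar" has 1 vowel. The stems with 1 vowel (per → peret, tuk → tuket, wuh → wuhet) add -et.
The other pattern: stems with 3 vowels repeat the first consonant+vowel as a prefix.
So lar → laret.

laret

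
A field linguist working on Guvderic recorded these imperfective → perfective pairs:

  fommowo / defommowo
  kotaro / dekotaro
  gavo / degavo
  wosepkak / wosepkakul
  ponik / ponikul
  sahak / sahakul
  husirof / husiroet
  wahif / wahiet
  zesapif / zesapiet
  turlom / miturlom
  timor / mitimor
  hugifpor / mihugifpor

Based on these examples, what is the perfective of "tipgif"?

tipgiet

fommowo and husirof both have last vowel 'o' yet inflect differently (defommowo, husiroet), so the last vowel is not what conditions the rule; the final letter is.
"tipgif" ends in -f. The stems ending in -f (husirof → husiroet, wahif → wahiet, zesapif → zesapiet) drop the final letter and add -et.
The other patterns: stems ending in -o add the prefix de-; stems ending in -k add -ul; stems ending in -m or -r add the prefix mi-.
So tipgif → tipgiet.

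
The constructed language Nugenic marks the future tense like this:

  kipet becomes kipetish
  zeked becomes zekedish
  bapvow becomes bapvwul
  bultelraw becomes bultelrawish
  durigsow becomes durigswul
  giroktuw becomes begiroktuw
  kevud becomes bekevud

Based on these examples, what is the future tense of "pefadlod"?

pefadldul

kevud and zeked both end in -d yet inflect differently (bekevud, zekedish), so the final letter is not what conditions the rule; the last vowel is.
"pefadlod" has last vowel 'o'. The stems whose last vowel is 'o' (bapvow → bapvwul, durigsow → durigswul) delete the last vowel and add -ul.
So pefadlod → pefadldul.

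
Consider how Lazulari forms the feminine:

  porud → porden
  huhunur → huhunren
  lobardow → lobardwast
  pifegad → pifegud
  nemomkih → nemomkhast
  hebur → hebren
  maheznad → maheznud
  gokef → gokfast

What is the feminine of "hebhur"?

hebhren

porud and pifegad both end in -d yet inflect differently (porden, pifegud), so the final letter is not what conditions the rule; the last vowel is.
"hebhur" has last vowel 'u'. The stems whose last vowel is 'u' (huhunur → huhunren, hebur → hebren, porud → porden) delete the last vowel and add -en.
The other patterns: stems whose last vowel is 'a' change the last vowel to 'u'; stems whose last vowel is 'e', 'i' or 'o' delete the last vowel and add -ast.
So hebhur → hebhren.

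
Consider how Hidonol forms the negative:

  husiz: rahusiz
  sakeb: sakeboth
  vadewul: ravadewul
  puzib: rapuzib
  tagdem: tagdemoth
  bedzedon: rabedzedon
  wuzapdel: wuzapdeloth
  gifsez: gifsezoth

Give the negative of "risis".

gifsez and husiz both end in -z yet inflect differently (gifsezoth, rahusiz), so the final letter is not what conditions the rule; the last vowel is.
"risis" has last vowel 'i'. The stems whose last vowel is 'i' (husiz → rahusiz, puzib → rapuzib) add the prefix ra-.
The other pattern: stems whose last vowel is 'e' add -oth.
So risis → rarisis.

rarisis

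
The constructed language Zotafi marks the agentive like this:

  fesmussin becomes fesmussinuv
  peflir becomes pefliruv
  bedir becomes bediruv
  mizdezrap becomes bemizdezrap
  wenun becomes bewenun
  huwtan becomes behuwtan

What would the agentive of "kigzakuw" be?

fesmussin and wenun both end in -n yet inflect differently (fesmussinuv, bewenun), so the final letter is not what conditions the rule; the last vowel is.
"kigzakuw" has last vowel 'u'. The one such stem in the data (wenun → bewenun) adds the prefix be-, so the same rule applies.
The other pattern: stems whose last vowel is 'i' add -uv.
So kigzakuw → bekigzakuw.

bekigzakuw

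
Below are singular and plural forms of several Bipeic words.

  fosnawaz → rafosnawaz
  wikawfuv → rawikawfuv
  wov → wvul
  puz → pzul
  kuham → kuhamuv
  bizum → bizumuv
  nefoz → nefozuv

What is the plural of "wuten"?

puz and nefoz both end in -z yet inflect differently (pzul, nefozuv), so the final letter is not what conditions the rule; the number of vowels is.
"wuten" has 2 vowels. The stems with 2 vowels (bizum → bizumuv, nefoz → nefozuv, kuham → kuhamuv) add -uv.
The other patterns: stems with 1 vowel delete the last vowel and add -ul; stems with 3 vowels add the prefix ra-.
So wuten → wutenuv.

wutenuv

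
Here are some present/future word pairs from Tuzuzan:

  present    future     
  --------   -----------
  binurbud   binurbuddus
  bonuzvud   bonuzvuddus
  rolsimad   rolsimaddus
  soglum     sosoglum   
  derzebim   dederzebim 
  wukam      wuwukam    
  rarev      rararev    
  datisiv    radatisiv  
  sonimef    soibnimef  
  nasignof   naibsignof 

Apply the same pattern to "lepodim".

binurbud and soglum both have last vowel 'u' yet inflect differently (binurbuddus, sosoglum), so the last vowel is not what conditions the rule; the final letter is.
"lepodim" ends in -m. The stems ending in -m (soglum → sosoglum, derzebim → dederzebim, wukam → wuwukam) repeat the first consonant+vowel as a prefix.
So lepodim → lelepodim.

lelepodim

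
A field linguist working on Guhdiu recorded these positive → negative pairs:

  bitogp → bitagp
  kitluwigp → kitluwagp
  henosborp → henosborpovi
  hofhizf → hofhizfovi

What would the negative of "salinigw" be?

bitogp and henosborp both end in -p yet inflect differently (bitagp, henosborpovi), so the final letter is not what conditions the rule; the second-to-last letter is.
"salinigw" has second-to-last letter 'g'. The stems whose second-to-last letter is 'g' (bitogp → bitagp, kitluwigp → kitluwagp) change the last vowel to 'a'.
The other pattern: stems whose second-to-last letter is 'r' or 'z' add -ovi.
So salinigw → salinagw.

salinagw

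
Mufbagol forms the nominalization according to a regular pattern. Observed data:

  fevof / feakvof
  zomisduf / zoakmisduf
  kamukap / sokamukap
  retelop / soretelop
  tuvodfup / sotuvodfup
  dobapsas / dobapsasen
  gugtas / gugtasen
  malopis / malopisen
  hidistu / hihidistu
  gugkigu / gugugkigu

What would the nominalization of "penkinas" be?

penkinasen

fevof and retelop both have last vowel 'o' yet inflect differently (feakvof, soretelop), so the last vowel is not what conditions the rule; the final letter is.
"penkinas" ends in -s. The stems ending in -s (dobapsas → dobapsasen, gugtas → gugtasen, malopis → malopisen) add -en.
So penkinas → penkinasen.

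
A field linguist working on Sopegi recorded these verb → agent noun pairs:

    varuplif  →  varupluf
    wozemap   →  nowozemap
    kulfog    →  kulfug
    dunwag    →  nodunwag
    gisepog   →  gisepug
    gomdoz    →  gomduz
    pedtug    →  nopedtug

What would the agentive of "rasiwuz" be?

norasiwuz

pedtug and kulfog both end in -g yet inflect differently (nopedtug, kulfug), so the final letter is not what conditions the rule; the last vowel is.
"rasiwuz" has last vowel 'u'. The one such stem in the data (pedtug → nopedtug) adds the prefix no-, so the same rule applies.
The other pattern: stems whose last vowel is 'i' or 'o' change the last vowel to 'u'.
So rasiwuz → norasiwuz.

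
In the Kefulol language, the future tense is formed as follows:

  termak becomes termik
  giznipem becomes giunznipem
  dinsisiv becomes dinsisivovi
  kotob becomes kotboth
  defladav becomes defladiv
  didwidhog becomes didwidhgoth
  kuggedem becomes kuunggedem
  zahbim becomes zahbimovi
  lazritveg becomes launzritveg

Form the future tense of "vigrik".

vigrikovi

defladav and dinsisiv both end in -v yet inflect differently (defladiv, dinsisivovi), so the final letter is not what conditions the rule; the last vowel is.
"vigrik" has last vowel 'i'. The stems whose last vowel is 'i' (zahbim → zahbimovi, dinsisiv → dinsisivovi) add -ovi.
So vigrik → vigrikovi.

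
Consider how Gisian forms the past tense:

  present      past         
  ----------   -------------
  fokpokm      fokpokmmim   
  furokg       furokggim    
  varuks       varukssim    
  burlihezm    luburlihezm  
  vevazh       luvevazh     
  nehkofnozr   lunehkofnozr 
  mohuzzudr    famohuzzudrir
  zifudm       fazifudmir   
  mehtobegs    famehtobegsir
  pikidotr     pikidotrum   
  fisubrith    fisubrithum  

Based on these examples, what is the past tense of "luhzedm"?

faluhzedmir

fokpokm and burlihezm both end in -m yet inflect differently (fokpokmmim, luburlihezm), so the final letter is not what conditions the rule; the second-to-last letter is.
"luhzedm" has second-to-last letter 'd'. The stems whose second-to-last letter is 'd' (mohuzzudr → famohuzzudrir, zifudm → fazifudmir) add fa- … -ir around the stem.
So luhzedm → faluhzedmir.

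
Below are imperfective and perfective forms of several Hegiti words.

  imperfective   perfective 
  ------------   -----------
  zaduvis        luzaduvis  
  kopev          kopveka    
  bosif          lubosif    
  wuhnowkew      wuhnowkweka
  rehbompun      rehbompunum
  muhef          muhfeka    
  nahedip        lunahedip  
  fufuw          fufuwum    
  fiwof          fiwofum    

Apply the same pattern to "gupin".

lugupin

bosif and fiwof both end in -f yet inflect differently (lubosif, fiwofum), so the final letter is not what conditions the rule; the last vowel is.
"gupin" has last vowel 'i'. The stems whose last vowel is 'i' (nahedip → lunahedip, zaduvis → luzaduvis, bosif → lubosif) add the prefix lu-.
So gupin → lugupin.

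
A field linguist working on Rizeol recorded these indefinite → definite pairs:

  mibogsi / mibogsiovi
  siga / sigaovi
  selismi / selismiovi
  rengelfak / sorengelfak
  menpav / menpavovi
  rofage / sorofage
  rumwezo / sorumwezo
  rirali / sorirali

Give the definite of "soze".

rirali and selismi both end in -i yet inflect differently (sorirali, selismiovi), so the final letter is not what conditions the rule; the first letter is.
"soze" begins with s-. The stems beginning with s- (selismi → selismiovi, siga → sigaovi) add -ovi.
The other pattern: stems beginning with r- add the prefix so-.
So soze → sozeovi.

sozeovi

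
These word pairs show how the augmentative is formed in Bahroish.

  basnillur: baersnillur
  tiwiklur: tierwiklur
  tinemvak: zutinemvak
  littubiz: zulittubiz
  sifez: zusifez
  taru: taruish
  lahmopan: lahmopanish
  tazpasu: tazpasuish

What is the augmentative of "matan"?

basnillur and taru both have last vowel 'u' yet inflect differently (baersnillur, taruish), so the last vowel is not what conditions the rule; the final letter is.
"matan" ends in -n. The one such stem in the data (lahmopan → lahmopanish) adds -ish, so the same rule applies.
The other patterns: stems ending in -r insert -er- after the first vowel; stems ending in -k or -z add the prefix zu-.
So matan → matanish.

matanish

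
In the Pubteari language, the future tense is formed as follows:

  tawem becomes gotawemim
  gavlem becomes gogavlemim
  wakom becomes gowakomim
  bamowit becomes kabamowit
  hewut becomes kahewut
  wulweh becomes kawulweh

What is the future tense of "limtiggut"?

"limtiggut" ends in -t. The stems ending in -t (bamowit → kabamowit, hewut → kahewut) add the prefix ka-.
So limtiggut → kalimtiggut.

kalimtiggut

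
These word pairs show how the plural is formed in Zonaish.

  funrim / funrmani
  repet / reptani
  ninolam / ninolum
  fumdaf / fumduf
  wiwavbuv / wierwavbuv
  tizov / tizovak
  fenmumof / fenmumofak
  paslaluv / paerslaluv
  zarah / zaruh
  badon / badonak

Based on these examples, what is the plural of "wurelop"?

ninolam and funrim both end in -m yet inflect differently (ninolum, funrmani), so the final letter is not what conditions the rule; the last vowel is.
"wurelop" has last vowel 'o'. The stems whose last vowel is 'o' (badon → badonak, fenmumof → fenmumofak, tizov → tizovak) add -ak.
So wurelop → wurelopak.

wurelopak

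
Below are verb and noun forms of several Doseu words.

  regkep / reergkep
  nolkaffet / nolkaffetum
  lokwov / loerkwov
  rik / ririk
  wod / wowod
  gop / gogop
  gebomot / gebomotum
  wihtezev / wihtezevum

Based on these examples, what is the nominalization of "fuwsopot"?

gop and regkep both end in -p yet inflect differently (gogop, reergkep), so the final letter is not what conditions the rule; the number of vowels is.
"fuwsopot" has 3 vowels. The stems with 3 vowels (wihtezev → wihtezevum, gebomot → gebomotum, nolkaffet → nolkaffetum) add -um.
The other patterns: stems with 1 vowel repeat the first consonant+vowel as a prefix; stems with 2 vowels insert -er- after the first vowel.
So fuwsopot → fuwsopotum.

fuwsopotum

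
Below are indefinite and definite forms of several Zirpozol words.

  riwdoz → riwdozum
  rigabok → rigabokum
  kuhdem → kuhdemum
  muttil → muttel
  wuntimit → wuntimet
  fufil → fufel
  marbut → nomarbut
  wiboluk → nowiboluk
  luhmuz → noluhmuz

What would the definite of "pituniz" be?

pitunez

"pituniz" has last vowel 'i'. The stems whose last vowel is 'i' (muttil → muttel, wuntimit → wuntimet, fufil → fufel) change the last vowel to 'e'.
The other patterns: stems whose last vowel is 'e' or 'o' add -um; stems whose last vowel is 'u' add the prefix no-.
So pituniz → pitunez.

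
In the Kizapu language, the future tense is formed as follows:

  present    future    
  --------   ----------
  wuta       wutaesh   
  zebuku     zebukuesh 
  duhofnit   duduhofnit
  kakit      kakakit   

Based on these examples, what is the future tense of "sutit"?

zebuku and duhofnit both have 3 vowels yet inflect differently (zebukuesh, duduhofnit), so the number of vowels is not what conditions the rule; whether the stem ends in a vowel or a consonant is.
"sutit" ends in a consonant. The stems ending in a consonant (duhofnit → duduhofnit, kakit → kakakit) repeat the first consonant+vowel as a prefix.
The other pattern: stems ending in a vowel add -esh.
So sutit → susutit.

susutit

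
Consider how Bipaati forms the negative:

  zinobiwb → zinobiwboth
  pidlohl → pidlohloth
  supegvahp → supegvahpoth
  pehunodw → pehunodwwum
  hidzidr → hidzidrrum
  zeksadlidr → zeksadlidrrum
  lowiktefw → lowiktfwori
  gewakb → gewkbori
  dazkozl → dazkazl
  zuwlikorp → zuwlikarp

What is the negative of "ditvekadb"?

ditvekadbbum

pehunodw and lowiktefw both end in -w yet inflect differently (pehunodwwum, lowiktfwori), so the final letter is not what conditions the rule; the second-to-last letter is.
"ditvekadb" has second-to-last letter 'd'. The stems whose second-to-last letter is 'd' (pehunodw → pehunodwwum, hidzidr → hidzidrrum, zeksadlidr → zeksadlidrrum) double the final consonant and add -um.
The other patterns: stems whose second-to-last letter is 'h' or 'w' add -oth; stems whose second-to-last letter is 'f' or 'k' delete the last vowel and add -ori; stems whose second-to-last letter is 'r' or 'z' change the last vowel to 'a'.
So ditvekadb → ditvekadbbum.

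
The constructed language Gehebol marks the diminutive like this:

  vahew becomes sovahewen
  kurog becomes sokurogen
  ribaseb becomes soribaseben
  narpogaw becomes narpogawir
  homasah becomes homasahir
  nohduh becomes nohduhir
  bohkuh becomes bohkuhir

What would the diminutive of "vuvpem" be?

sovuvpemen

vahew and narpogaw both end in -w yet inflect differently (sovahewen, narpogawir), so the final letter is not what conditions the rule; the last vowel is.
"vuvpem" has last vowel 'e'. The stems whose last vowel is 'e' (vahew → sovahewen, ribaseb → soribaseben) add so- … -en around the stem.
So vuvpem → sovuvpemen.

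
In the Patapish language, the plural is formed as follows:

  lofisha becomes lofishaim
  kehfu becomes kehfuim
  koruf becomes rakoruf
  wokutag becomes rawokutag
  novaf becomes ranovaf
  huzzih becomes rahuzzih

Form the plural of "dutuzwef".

radutuzwef

kehfu and koruf both have last vowel 'u' yet inflect differently (kehfuim, rakoruf), so the last vowel is not what conditions the rule; whether the stem ends in a vowel or a consonant is.
"dutuzwef" ends in a consonant. The stems ending in a consonant (koruf → rakoruf, wokutag → rawokutag, novaf → ranovaf) add the prefix ra-.
The other pattern: stems ending in a vowel add -im.
So dutuzwef → radutuzwef.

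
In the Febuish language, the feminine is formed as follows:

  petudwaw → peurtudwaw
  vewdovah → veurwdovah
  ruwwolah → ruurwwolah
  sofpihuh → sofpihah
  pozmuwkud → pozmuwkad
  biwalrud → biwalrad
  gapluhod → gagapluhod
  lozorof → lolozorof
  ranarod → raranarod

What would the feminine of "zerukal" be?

zeurrukal

vewdovah and sofpihuh both end in -h yet inflect differently (veurwdovah, sofpihah), so the final letter is not what conditions the rule; the last vowel is.
"zerukal" has last vowel 'a'. The stems whose last vowel is 'a' (petudwaw → peurtudwaw, vewdovah → veurwdovah, ruwwolah → ruurwwolah) insert -ur- after the first vowel.
The other patterns: stems whose last vowel is 'u' change the last vowel to 'a'; stems whose last vowel is 'o' repeat the first consonant+vowel as a prefix.
So zerukal → zeurrukal.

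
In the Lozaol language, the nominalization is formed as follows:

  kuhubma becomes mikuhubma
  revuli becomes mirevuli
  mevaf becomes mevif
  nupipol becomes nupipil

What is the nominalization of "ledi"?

kuhubma and mevaf both have last vowel 'a' yet inflect differently (mikuhubma, mevif), so the last vowel is not what conditions the rule; whether the stem ends in a vowel or a consonant is.
"ledi" ends in a vowel. The stems ending in a vowel (kuhubma → mikuhubma, revuli → mirevuli) add the prefix mi-.
So ledi → miledi.

miledi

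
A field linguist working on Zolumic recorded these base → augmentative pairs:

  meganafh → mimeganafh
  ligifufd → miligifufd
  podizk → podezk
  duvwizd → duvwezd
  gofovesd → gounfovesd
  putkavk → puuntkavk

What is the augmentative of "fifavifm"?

ligifufd and duvwizd both end in -d yet inflect differently (miligifufd, duvwezd), so the final letter is not what conditions the rule; the second-to-last letter is.
"fifavifm" has second-to-last letter 'f'. The stems whose second-to-last letter is 'f' (meganafh → mimeganafh, ligifufd → miligifufd) add the prefix mi-.
So fifavifm → mififavifm.

mififavifm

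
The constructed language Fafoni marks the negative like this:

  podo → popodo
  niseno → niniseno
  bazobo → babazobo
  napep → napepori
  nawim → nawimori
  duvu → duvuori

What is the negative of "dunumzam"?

niseno and napep both begin with n- yet inflect differently (niniseno, napepori), so the first letter is not what conditions the rule; the final letter is.
"dunumzam" ends in -m. The one such stem in the data (nawim → nawimori) adds -ori, so the same rule applies.
So dunumzam → dunumzamori.

dunumzamori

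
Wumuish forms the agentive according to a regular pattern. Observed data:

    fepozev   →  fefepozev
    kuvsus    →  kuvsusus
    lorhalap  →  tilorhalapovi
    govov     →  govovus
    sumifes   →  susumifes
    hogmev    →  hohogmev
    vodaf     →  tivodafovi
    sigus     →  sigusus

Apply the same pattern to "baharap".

tibaharapovi

sumifes and kuvsus both end in -s yet inflect differently (susumifes, kuvsusus), so the final letter is not what conditions the rule; the last vowel is.
"baharap" has last vowel 'a'. The stems whose last vowel is 'a' (vodaf → tivodafovi, lorhalap → tilorhalapovi) add ti- … -ovi around the stem.
So baharap → tibaharapovi.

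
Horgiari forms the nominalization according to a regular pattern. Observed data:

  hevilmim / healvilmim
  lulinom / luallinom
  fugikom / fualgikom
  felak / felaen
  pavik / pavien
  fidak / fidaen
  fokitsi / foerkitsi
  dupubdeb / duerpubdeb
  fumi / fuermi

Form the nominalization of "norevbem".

hevilmim and pavik both have last vowel 'i' yet inflect differently (healvilmim, pavien), so the last vowel is not what conditions the rule; the final letter is.
"norevbem" ends in -m. The stems ending in -m (hevilmim → healvilmim, lulinom → luallinom, fugikom → fualgikom) insert -al- after the first vowel.
So norevbem → noalrevbem.

noalrevbem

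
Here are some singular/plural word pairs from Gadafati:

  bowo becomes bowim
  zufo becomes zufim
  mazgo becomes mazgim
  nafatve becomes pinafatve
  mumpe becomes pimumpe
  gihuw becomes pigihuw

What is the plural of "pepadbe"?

pipepadbe

mazgo and mumpe both begin with m- yet inflect differently (mazgim, pimumpe), so the first letter is not what conditions the rule; the final letter is.
"pepadbe" ends in -e. The stems ending in -e (nafatve → pinafatve, mumpe → pimumpe) add the prefix pi-.
The other pattern: stems ending in -o drop the final letter and add -im.
So pepadbe → pipepadbe.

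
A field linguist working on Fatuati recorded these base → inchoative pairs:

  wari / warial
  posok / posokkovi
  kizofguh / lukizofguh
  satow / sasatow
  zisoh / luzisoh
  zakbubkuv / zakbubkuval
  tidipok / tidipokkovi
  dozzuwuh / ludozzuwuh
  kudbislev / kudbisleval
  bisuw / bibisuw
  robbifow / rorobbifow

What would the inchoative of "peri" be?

perial

zisoh and robbifow both have last vowel 'o' yet inflect differently (luzisoh, rorobbifow), so the last vowel is not what conditions the rule; the final letter is.
"peri" ends in -i. The one such stem in the data (wari → warial) adds -al, so the same rule applies.
So peri → perial.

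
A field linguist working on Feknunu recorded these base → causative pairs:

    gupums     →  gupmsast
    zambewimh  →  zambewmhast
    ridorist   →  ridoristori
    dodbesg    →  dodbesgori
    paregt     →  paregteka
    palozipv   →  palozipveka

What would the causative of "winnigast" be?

ridorist and paregt both end in -t yet inflect differently (ridoristori, paregteka), so the final letter is not what conditions the rule; the second-to-last letter is.
"winnigast" has second-to-last letter 's'. The stems whose second-to-last letter is 's' (ridorist → ridoristori, dodbesg → dodbesgori) add -ori.
The other patterns: stems whose second-to-last letter is 'm' delete the last vowel and add -ast; stems whose second-to-last letter is 'g' or 'p' add -eka.
So winnigast → winnigastori.

winnigastori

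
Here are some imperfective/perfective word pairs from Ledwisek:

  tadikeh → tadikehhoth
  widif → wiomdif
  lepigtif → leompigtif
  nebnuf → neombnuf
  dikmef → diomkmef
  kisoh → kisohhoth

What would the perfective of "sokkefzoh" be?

dikmef and tadikeh both have last vowel 'e' yet inflect differently (diomkmef, tadikehhoth), so the last vowel is not what conditions the rule; the final letter is.
"sokkefzoh" ends in -h. The stems ending in -h (tadikeh → tadikehhoth, kisoh → kisohhoth) double the final consonant and add -oth.
The other pattern: stems ending in -f insert -om- after the first vowel.
So sokkefzoh → sokkefzohhoth.

sokkefzohhoth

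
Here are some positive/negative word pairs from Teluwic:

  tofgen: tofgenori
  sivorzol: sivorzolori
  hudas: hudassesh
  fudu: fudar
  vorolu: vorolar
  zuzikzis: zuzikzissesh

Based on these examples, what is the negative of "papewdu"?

papewdar

vorolu and zuzikzis both have 3 vowels yet inflect differently (vorolar, zuzikzissesh), so the number of vowels is not what conditions the rule; the final letter is.
"papewdu" ends in -u. The stems ending in -u (vorolu → vorolar, fudu → fudar) drop the final letter and add -ar.
The other patterns: stems ending in -s double the final consonant and add -esh; stems ending in -l or -n add -ori.
So papewdu → papewdar.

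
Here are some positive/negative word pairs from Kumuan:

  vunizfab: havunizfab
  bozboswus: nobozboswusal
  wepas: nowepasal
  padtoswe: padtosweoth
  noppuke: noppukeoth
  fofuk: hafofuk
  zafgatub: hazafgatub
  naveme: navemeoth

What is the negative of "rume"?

rumeoth

bozboswus and fofuk both have last vowel 'u' yet inflect differently (nobozboswusal, hafofuk), so the last vowel is not what conditions the rule; the final letter is.
"rume" ends in -e. The stems ending in -e (padtoswe → padtosweoth, naveme → navemeoth, noppuke → noppukeoth) add -oth.
So rume → rumeoth.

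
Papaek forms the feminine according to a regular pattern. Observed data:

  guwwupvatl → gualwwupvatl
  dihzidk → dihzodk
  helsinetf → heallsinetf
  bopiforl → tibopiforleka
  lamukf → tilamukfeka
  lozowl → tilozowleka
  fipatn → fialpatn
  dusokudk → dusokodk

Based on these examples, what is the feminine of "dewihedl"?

"dewihedl" has second-to-last letter 'd'. The stems whose second-to-last letter is 'd' (dihzidk → dihzodk, dusokudk → dusokodk) change the last vowel to 'o'.
So dewihedl → dewihodl.

dewihodl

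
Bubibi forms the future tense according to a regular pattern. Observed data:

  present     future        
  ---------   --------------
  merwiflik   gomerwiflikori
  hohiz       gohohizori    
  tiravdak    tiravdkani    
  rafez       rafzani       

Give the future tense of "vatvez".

hohiz and rafez both end in -z yet inflect differently (gohohizori, rafzani), so the final letter is not what conditions the rule; the last vowel is.
"vatvez" has last vowel 'e'. The one such stem in the data (rafez → rafzani) deletes the last vowel and adds -ani (as does tiravdak), so the same rule applies.
So vatvez → vatvzani.

vatvzani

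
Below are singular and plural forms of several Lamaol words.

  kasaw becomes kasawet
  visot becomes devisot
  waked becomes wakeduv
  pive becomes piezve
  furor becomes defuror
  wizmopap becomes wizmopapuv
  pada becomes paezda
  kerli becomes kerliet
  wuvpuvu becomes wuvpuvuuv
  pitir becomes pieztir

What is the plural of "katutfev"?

furor and pitir both end in -r yet inflect differently (defuror, pieztir), so the final letter is not what conditions the rule; the first letter is.
"katutfev" begins with k-. The stems beginning with k- (kasaw → kasawet, kerli → kerliet) add -et.
The other patterns: stems beginning with w- add -uv; stems beginning with f- or v- add the prefix de-; stems beginning with p- insert -ez- after the first vowel.
So katutfev → katutfevet.

katutfevet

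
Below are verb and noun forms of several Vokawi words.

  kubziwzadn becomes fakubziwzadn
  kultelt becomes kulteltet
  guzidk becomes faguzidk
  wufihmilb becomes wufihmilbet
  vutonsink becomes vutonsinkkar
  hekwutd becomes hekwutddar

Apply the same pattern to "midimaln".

guzidk and vutonsink both end in -k yet inflect differently (faguzidk, vutonsinkkar), so the final letter is not what conditions the rule; the second-to-last letter is.
"midimaln" has second-to-last letter 'l'. The stems whose second-to-last letter is 'l' (kultelt → kulteltet, wufihmilb → wufihmilbet) add -et.
The other patterns: stems whose second-to-last letter is 'd' add the prefix fa-; stems whose second-to-last letter is 'n' or 't' double the final consonant and add -ar.
So midimaln → midimalnet.

midimalnet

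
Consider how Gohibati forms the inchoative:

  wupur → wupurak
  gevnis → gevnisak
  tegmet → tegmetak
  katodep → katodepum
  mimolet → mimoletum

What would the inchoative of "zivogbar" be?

zivogbarum

tegmet and mimolet both end in -t yet inflect differently (tegmetak, mimoletum), so the final letter is not what conditions the rule; the number of vowels is.
"zivogbar" has 3 vowels. The stems with 3 vowels (katodep → katodepum, mimolet → mimoletum) add -um.
The other pattern: stems with 2 vowels add -ak.
So zivogbar → zivogbarum.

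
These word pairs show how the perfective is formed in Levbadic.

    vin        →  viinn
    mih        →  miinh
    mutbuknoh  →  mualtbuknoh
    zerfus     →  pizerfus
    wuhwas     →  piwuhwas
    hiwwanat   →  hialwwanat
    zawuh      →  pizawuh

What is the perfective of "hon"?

hoinn

mih and zawuh both end in -h yet inflect differently (miinh, pizawuh), so the final letter is not what conditions the rule; the number of vowels is.
"hon" has 1 vowel. The stems with 1 vowel (mih → miinh, vin → viinn) insert -in- after the first vowel.
So hon → hoinn.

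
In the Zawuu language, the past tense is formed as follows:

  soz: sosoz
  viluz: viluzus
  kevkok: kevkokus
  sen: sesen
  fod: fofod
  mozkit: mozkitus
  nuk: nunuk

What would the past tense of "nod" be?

nonod

"nod" has 1 vowel. The stems with 1 vowel (fod → fofod, sen → sesen, nuk → nunuk) repeat the first consonant+vowel as a prefix.
So nod → nonod.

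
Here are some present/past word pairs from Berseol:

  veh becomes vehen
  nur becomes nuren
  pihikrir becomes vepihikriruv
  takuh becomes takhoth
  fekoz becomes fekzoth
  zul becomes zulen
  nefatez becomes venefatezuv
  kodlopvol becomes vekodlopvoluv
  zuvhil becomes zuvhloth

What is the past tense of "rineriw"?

verineriwuv

zul and zuvhil both end in -l yet inflect differently (zulen, zuvhloth), so the final letter is not what conditions the rule; the number of vowels is.
"rineriw" has 3 vowels. The stems with 3 vowels (kodlopvol → vekodlopvoluv, pihikrir → vepihikriruv, nefatez → venefatezuv) add ve- … -uv around the stem.
The other patterns: stems with 1 vowel add -en; stems with 2 vowels delete the last vowel and add -oth.
So rineriw → verineriwuv.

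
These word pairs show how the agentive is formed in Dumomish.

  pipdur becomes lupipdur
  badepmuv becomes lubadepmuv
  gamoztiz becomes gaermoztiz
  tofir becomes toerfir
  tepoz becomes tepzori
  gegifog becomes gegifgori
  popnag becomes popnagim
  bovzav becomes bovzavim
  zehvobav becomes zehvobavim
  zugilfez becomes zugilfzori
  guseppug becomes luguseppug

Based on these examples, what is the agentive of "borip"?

boerrip

tofir and pipdur both end in -r yet inflect differently (toerfir, lupipdur), so the final letter is not what conditions the rule; the last vowel is.
"borip" has last vowel 'i'. The stems whose last vowel is 'i' (tofir → toerfir, gamoztiz → gaermoztiz) insert -er- after the first vowel.
The other patterns: stems whose last vowel is 'a' add -im; stems whose last vowel is 'u' add the prefix lu-; stems whose last vowel is 'e' or 'o' delete the last vowel and add -ori.
So borip → boerrip.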